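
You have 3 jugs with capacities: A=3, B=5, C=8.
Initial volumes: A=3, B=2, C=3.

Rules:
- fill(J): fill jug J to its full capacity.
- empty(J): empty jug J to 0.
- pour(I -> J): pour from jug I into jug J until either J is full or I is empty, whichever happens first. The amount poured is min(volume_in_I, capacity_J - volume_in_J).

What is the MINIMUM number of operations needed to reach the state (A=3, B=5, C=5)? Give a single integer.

Answer: 2

Derivation:
BFS from (A=3, B=2, C=3). One shortest path:
  1. fill(C) -> (A=3 B=2 C=8)
  2. pour(C -> B) -> (A=3 B=5 C=5)
Reached target in 2 moves.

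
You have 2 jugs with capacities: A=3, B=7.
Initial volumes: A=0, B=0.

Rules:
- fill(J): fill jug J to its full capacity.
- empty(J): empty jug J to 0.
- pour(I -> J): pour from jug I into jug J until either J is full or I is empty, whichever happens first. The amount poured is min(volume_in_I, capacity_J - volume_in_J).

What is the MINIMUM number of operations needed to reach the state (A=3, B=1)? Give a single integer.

Answer: 4

Derivation:
BFS from (A=0, B=0). One shortest path:
  1. fill(B) -> (A=0 B=7)
  2. pour(B -> A) -> (A=3 B=4)
  3. empty(A) -> (A=0 B=4)
  4. pour(B -> A) -> (A=3 B=1)
Reached target in 4 moves.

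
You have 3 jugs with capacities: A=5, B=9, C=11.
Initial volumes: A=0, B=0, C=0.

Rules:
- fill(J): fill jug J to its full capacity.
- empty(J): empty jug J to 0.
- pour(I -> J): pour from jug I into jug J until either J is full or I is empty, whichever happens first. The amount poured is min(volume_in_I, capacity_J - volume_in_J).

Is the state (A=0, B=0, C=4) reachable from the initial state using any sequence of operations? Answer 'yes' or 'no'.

BFS from (A=0, B=0, C=0):
  1. fill(B) -> (A=0 B=9 C=0)
  2. pour(B -> A) -> (A=5 B=4 C=0)
  3. empty(A) -> (A=0 B=4 C=0)
  4. pour(B -> C) -> (A=0 B=0 C=4)
Target reached → yes.

Answer: yes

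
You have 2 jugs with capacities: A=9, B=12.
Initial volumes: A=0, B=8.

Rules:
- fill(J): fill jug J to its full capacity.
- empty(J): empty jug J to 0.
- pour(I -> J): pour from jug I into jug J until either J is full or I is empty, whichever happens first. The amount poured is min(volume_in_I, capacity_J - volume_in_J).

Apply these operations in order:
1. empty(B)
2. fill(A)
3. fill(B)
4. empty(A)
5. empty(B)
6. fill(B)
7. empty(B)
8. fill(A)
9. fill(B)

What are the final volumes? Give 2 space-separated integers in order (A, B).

Step 1: empty(B) -> (A=0 B=0)
Step 2: fill(A) -> (A=9 B=0)
Step 3: fill(B) -> (A=9 B=12)
Step 4: empty(A) -> (A=0 B=12)
Step 5: empty(B) -> (A=0 B=0)
Step 6: fill(B) -> (A=0 B=12)
Step 7: empty(B) -> (A=0 B=0)
Step 8: fill(A) -> (A=9 B=0)
Step 9: fill(B) -> (A=9 B=12)

Answer: 9 12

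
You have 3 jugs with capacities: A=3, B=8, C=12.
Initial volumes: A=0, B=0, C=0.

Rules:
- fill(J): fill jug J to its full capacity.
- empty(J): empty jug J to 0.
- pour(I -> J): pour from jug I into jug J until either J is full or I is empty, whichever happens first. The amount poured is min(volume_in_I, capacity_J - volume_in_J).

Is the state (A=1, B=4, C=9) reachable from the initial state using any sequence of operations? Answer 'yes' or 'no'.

Answer: no

Derivation:
BFS explored all 314 reachable states.
Reachable set includes: (0,0,0), (0,0,1), (0,0,2), (0,0,3), (0,0,4), (0,0,5), (0,0,6), (0,0,7), (0,0,8), (0,0,9), (0,0,10), (0,0,11) ...
Target (A=1, B=4, C=9) not in reachable set → no.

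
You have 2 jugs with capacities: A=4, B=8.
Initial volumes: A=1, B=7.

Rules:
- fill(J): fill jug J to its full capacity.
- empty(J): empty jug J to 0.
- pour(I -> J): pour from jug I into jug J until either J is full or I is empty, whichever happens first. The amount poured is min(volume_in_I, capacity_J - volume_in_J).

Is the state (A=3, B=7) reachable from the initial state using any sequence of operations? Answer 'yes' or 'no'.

BFS explored all 19 reachable states.
Reachable set includes: (0,0), (0,1), (0,3), (0,4), (0,5), (0,7), (0,8), (1,0), (1,7), (1,8), (3,0), (3,8) ...
Target (A=3, B=7) not in reachable set → no.

Answer: no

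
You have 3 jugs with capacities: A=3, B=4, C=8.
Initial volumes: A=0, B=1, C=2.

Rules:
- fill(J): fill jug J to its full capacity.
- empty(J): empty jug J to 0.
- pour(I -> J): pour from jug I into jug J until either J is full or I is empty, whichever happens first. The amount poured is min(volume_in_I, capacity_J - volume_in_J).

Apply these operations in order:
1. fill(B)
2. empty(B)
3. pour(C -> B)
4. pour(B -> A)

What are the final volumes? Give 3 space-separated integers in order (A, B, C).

Step 1: fill(B) -> (A=0 B=4 C=2)
Step 2: empty(B) -> (A=0 B=0 C=2)
Step 3: pour(C -> B) -> (A=0 B=2 C=0)
Step 4: pour(B -> A) -> (A=2 B=0 C=0)

Answer: 2 0 0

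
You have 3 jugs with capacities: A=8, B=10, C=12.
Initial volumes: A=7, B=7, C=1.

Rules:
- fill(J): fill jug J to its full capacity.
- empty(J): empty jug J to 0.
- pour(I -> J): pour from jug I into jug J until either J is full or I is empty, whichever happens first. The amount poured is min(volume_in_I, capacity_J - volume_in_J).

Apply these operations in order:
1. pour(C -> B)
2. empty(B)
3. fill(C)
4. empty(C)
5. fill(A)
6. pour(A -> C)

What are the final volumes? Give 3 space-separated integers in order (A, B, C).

Answer: 0 0 8

Derivation:
Step 1: pour(C -> B) -> (A=7 B=8 C=0)
Step 2: empty(B) -> (A=7 B=0 C=0)
Step 3: fill(C) -> (A=7 B=0 C=12)
Step 4: empty(C) -> (A=7 B=0 C=0)
Step 5: fill(A) -> (A=8 B=0 C=0)
Step 6: pour(A -> C) -> (A=0 B=0 C=8)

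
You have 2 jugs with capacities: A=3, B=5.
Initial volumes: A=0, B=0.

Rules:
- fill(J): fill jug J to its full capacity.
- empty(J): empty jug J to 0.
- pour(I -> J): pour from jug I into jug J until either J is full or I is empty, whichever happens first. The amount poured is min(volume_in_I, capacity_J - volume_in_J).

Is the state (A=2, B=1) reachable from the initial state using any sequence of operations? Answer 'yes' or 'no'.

BFS explored all 16 reachable states.
Reachable set includes: (0,0), (0,1), (0,2), (0,3), (0,4), (0,5), (1,0), (1,5), (2,0), (2,5), (3,0), (3,1) ...
Target (A=2, B=1) not in reachable set → no.

Answer: no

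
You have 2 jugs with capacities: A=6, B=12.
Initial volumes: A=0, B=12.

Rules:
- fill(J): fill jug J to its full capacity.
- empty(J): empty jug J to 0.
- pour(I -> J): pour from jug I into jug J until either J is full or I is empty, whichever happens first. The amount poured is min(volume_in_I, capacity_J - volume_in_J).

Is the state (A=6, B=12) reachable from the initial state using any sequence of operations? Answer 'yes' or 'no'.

BFS from (A=0, B=12):
  1. fill(A) -> (A=6 B=12)
Target reached → yes.

Answer: yes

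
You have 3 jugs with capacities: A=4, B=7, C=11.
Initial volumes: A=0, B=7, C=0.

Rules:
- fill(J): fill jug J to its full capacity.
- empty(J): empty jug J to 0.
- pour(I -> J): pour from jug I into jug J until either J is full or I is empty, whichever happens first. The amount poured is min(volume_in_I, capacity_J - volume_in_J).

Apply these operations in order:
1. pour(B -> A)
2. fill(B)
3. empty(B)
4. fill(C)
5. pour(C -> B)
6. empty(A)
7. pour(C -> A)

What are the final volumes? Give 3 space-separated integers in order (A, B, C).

Answer: 4 7 0

Derivation:
Step 1: pour(B -> A) -> (A=4 B=3 C=0)
Step 2: fill(B) -> (A=4 B=7 C=0)
Step 3: empty(B) -> (A=4 B=0 C=0)
Step 4: fill(C) -> (A=4 B=0 C=11)
Step 5: pour(C -> B) -> (A=4 B=7 C=4)
Step 6: empty(A) -> (A=0 B=7 C=4)
Step 7: pour(C -> A) -> (A=4 B=7 C=0)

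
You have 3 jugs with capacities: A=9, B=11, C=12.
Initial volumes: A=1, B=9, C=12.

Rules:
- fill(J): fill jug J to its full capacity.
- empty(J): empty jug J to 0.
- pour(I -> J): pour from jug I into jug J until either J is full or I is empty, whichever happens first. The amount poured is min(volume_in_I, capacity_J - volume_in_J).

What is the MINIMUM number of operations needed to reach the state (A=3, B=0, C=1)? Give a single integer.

Answer: 5

Derivation:
BFS from (A=1, B=9, C=12). One shortest path:
  1. empty(B) -> (A=1 B=0 C=12)
  2. pour(C -> B) -> (A=1 B=11 C=1)
  3. pour(B -> A) -> (A=9 B=3 C=1)
  4. empty(A) -> (A=0 B=3 C=1)
  5. pour(B -> A) -> (A=3 B=0 C=1)
Reached target in 5 moves.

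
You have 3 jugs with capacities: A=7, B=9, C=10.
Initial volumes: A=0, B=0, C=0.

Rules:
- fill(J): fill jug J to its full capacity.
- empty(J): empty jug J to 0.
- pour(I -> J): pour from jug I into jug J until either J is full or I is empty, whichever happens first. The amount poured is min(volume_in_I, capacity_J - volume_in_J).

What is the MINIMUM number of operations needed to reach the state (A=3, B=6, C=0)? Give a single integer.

Answer: 7

Derivation:
BFS from (A=0, B=0, C=0). One shortest path:
  1. fill(A) -> (A=7 B=0 C=0)
  2. fill(B) -> (A=7 B=9 C=0)
  3. pour(A -> C) -> (A=0 B=9 C=7)
  4. pour(B -> C) -> (A=0 B=6 C=10)
  5. pour(C -> A) -> (A=7 B=6 C=3)
  6. empty(A) -> (A=0 B=6 C=3)
  7. pour(C -> A) -> (A=3 B=6 C=0)
Reached target in 7 moves.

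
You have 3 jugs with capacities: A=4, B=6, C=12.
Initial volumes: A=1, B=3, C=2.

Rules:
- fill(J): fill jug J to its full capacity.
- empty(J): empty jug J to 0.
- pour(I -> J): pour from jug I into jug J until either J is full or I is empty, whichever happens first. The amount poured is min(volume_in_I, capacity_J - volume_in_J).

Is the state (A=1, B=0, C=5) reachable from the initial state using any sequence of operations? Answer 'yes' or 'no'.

Answer: yes

Derivation:
BFS from (A=1, B=3, C=2):
  1. pour(B -> C) -> (A=1 B=0 C=5)
Target reached → yes.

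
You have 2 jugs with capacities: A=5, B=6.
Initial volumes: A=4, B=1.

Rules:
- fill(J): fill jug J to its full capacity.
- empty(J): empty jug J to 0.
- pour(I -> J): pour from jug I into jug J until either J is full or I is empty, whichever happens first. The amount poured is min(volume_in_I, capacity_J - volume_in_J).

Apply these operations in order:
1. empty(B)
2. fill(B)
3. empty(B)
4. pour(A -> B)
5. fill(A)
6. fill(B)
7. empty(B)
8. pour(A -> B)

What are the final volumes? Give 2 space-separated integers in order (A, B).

Step 1: empty(B) -> (A=4 B=0)
Step 2: fill(B) -> (A=4 B=6)
Step 3: empty(B) -> (A=4 B=0)
Step 4: pour(A -> B) -> (A=0 B=4)
Step 5: fill(A) -> (A=5 B=4)
Step 6: fill(B) -> (A=5 B=6)
Step 7: empty(B) -> (A=5 B=0)
Step 8: pour(A -> B) -> (A=0 B=5)

Answer: 0 5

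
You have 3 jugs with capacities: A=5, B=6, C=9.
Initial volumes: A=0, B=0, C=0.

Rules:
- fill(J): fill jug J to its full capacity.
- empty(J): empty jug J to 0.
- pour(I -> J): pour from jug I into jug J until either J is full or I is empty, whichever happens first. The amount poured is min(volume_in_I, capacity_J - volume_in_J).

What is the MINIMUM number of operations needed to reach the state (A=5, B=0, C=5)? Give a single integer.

Answer: 3

Derivation:
BFS from (A=0, B=0, C=0). One shortest path:
  1. fill(A) -> (A=5 B=0 C=0)
  2. pour(A -> C) -> (A=0 B=0 C=5)
  3. fill(A) -> (A=5 B=0 C=5)
Reached target in 3 moves.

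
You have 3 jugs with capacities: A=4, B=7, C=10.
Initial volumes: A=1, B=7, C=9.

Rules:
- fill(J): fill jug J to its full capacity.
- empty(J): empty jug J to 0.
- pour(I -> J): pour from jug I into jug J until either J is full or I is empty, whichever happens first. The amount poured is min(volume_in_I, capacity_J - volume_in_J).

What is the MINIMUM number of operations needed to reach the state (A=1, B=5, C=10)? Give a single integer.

BFS from (A=1, B=7, C=9). One shortest path:
  1. empty(B) -> (A=1 B=0 C=9)
  2. pour(A -> B) -> (A=0 B=1 C=9)
  3. pour(C -> A) -> (A=4 B=1 C=5)
  4. empty(A) -> (A=0 B=1 C=5)
  5. pour(B -> A) -> (A=1 B=0 C=5)
  6. pour(C -> B) -> (A=1 B=5 C=0)
  7. fill(C) -> (A=1 B=5 C=10)
Reached target in 7 moves.

Answer: 7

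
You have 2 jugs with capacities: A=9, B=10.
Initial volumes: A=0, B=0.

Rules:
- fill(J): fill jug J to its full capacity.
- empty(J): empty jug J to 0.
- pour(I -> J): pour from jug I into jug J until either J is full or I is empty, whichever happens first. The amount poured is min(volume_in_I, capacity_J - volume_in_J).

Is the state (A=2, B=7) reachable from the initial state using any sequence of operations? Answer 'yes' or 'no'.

BFS explored all 38 reachable states.
Reachable set includes: (0,0), (0,1), (0,2), (0,3), (0,4), (0,5), (0,6), (0,7), (0,8), (0,9), (0,10), (1,0) ...
Target (A=2, B=7) not in reachable set → no.

Answer: no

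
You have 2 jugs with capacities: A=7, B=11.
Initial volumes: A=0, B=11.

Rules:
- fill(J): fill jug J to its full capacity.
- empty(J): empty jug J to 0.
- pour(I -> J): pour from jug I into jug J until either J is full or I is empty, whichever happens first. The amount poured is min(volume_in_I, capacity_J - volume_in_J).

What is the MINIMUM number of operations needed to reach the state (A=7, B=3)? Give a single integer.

BFS from (A=0, B=11). One shortest path:
  1. fill(A) -> (A=7 B=11)
  2. empty(B) -> (A=7 B=0)
  3. pour(A -> B) -> (A=0 B=7)
  4. fill(A) -> (A=7 B=7)
  5. pour(A -> B) -> (A=3 B=11)
  6. empty(B) -> (A=3 B=0)
  7. pour(A -> B) -> (A=0 B=3)
  8. fill(A) -> (A=7 B=3)
Reached target in 8 moves.

Answer: 8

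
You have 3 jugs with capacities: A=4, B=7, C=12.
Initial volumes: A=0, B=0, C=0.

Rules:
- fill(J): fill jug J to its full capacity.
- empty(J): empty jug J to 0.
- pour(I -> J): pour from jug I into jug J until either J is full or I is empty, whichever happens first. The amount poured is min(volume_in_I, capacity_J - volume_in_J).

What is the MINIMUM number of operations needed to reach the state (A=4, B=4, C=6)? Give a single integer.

BFS from (A=0, B=0, C=0). One shortest path:
  1. fill(B) -> (A=0 B=7 C=0)
  2. pour(B -> A) -> (A=4 B=3 C=0)
  3. pour(B -> C) -> (A=4 B=0 C=3)
  4. fill(B) -> (A=4 B=7 C=3)
  5. pour(B -> C) -> (A=4 B=0 C=10)
  6. pour(A -> B) -> (A=0 B=4 C=10)
  7. pour(C -> A) -> (A=4 B=4 C=6)
Reached target in 7 moves.

Answer: 7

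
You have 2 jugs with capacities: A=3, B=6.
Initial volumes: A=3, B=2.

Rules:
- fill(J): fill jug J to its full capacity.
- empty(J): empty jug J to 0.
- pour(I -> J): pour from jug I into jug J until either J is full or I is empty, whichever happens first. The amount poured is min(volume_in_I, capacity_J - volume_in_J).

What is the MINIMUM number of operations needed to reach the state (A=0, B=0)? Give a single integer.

BFS from (A=3, B=2). One shortest path:
  1. empty(A) -> (A=0 B=2)
  2. empty(B) -> (A=0 B=0)
Reached target in 2 moves.

Answer: 2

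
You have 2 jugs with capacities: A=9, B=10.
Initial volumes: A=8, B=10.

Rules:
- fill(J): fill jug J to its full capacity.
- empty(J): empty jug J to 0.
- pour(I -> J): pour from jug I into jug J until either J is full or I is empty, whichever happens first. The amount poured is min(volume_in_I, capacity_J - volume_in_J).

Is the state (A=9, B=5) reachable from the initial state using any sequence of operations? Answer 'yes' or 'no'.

Answer: yes

Derivation:
BFS from (A=8, B=10):
  1. empty(B) -> (A=8 B=0)
  2. pour(A -> B) -> (A=0 B=8)
  3. fill(A) -> (A=9 B=8)
  4. pour(A -> B) -> (A=7 B=10)
  5. empty(B) -> (A=7 B=0)
  6. pour(A -> B) -> (A=0 B=7)
  7. fill(A) -> (A=9 B=7)
  8. pour(A -> B) -> (A=6 B=10)
  9. empty(B) -> (A=6 B=0)
  10. pour(A -> B) -> (A=0 B=6)
  11. fill(A) -> (A=9 B=6)
  12. pour(A -> B) -> (A=5 B=10)
  13. empty(B) -> (A=5 B=0)
  14. pour(A -> B) -> (A=0 B=5)
  15. fill(A) -> (A=9 B=5)
Target reached → yes.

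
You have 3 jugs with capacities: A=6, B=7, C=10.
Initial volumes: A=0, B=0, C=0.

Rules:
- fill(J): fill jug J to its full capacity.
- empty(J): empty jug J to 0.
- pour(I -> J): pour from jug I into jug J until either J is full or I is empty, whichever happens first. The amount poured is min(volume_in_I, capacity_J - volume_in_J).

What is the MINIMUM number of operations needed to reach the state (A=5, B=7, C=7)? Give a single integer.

BFS from (A=0, B=0, C=0). One shortest path:
  1. fill(A) -> (A=6 B=0 C=0)
  2. fill(B) -> (A=6 B=7 C=0)
  3. pour(B -> C) -> (A=6 B=0 C=7)
  4. pour(A -> B) -> (A=0 B=6 C=7)
  5. fill(A) -> (A=6 B=6 C=7)
  6. pour(A -> B) -> (A=5 B=7 C=7)
Reached target in 6 moves.

Answer: 6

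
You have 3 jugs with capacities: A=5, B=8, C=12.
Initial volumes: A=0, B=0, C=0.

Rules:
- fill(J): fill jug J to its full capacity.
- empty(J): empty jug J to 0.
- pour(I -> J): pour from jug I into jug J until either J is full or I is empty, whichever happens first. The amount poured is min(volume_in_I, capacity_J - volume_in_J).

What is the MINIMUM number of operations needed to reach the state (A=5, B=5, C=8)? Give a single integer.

Answer: 5

Derivation:
BFS from (A=0, B=0, C=0). One shortest path:
  1. fill(A) -> (A=5 B=0 C=0)
  2. fill(B) -> (A=5 B=8 C=0)
  3. pour(B -> C) -> (A=5 B=0 C=8)
  4. pour(A -> B) -> (A=0 B=5 C=8)
  5. fill(A) -> (A=5 B=5 C=8)
Reached target in 5 moves.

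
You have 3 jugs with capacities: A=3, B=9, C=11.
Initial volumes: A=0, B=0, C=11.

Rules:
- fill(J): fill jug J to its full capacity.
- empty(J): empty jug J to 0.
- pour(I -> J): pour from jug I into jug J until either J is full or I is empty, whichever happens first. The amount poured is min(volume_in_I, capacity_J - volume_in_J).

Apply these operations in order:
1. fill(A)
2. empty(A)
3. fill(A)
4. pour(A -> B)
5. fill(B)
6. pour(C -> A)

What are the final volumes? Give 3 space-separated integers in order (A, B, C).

Answer: 3 9 8

Derivation:
Step 1: fill(A) -> (A=3 B=0 C=11)
Step 2: empty(A) -> (A=0 B=0 C=11)
Step 3: fill(A) -> (A=3 B=0 C=11)
Step 4: pour(A -> B) -> (A=0 B=3 C=11)
Step 5: fill(B) -> (A=0 B=9 C=11)
Step 6: pour(C -> A) -> (A=3 B=9 C=8)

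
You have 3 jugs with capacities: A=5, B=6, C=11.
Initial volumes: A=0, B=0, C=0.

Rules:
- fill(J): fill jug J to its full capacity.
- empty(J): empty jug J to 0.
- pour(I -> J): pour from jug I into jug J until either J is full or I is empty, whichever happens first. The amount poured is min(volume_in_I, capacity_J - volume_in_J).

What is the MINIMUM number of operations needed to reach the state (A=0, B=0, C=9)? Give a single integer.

BFS from (A=0, B=0, C=0). One shortest path:
  1. fill(A) -> (A=5 B=0 C=0)
  2. pour(A -> B) -> (A=0 B=5 C=0)
  3. fill(A) -> (A=5 B=5 C=0)
  4. pour(A -> B) -> (A=4 B=6 C=0)
  5. empty(B) -> (A=4 B=0 C=0)
  6. pour(A -> C) -> (A=0 B=0 C=4)
  7. fill(A) -> (A=5 B=0 C=4)
  8. pour(A -> C) -> (A=0 B=0 C=9)
Reached target in 8 moves.

Answer: 8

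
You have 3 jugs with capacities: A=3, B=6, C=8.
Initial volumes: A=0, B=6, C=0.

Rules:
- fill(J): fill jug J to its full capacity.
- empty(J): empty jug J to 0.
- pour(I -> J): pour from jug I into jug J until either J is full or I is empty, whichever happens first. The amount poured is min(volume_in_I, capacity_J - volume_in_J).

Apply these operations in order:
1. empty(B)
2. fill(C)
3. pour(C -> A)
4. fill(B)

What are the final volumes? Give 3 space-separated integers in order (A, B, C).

Answer: 3 6 5

Derivation:
Step 1: empty(B) -> (A=0 B=0 C=0)
Step 2: fill(C) -> (A=0 B=0 C=8)
Step 3: pour(C -> A) -> (A=3 B=0 C=5)
Step 4: fill(B) -> (A=3 B=6 C=5)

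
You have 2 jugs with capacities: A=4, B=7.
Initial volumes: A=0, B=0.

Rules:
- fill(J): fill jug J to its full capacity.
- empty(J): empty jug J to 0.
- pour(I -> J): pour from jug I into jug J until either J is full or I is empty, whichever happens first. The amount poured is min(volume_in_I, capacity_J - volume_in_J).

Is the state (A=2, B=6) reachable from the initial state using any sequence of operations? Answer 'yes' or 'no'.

Answer: no

Derivation:
BFS explored all 22 reachable states.
Reachable set includes: (0,0), (0,1), (0,2), (0,3), (0,4), (0,5), (0,6), (0,7), (1,0), (1,7), (2,0), (2,7) ...
Target (A=2, B=6) not in reachable set → no.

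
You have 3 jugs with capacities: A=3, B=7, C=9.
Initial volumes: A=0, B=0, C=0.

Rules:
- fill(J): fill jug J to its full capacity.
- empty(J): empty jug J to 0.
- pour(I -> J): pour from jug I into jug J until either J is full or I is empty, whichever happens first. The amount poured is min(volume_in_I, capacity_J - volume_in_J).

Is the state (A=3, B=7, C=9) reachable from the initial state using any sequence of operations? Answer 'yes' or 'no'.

Answer: yes

Derivation:
BFS from (A=0, B=0, C=0):
  1. fill(A) -> (A=3 B=0 C=0)
  2. fill(B) -> (A=3 B=7 C=0)
  3. fill(C) -> (A=3 B=7 C=9)
Target reached → yes.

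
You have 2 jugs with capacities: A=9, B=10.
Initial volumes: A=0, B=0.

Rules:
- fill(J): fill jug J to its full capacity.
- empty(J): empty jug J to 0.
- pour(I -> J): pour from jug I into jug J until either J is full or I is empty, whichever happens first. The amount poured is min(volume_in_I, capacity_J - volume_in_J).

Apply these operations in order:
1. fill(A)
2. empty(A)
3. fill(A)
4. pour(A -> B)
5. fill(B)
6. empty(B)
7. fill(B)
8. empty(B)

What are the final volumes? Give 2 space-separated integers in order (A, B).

Step 1: fill(A) -> (A=9 B=0)
Step 2: empty(A) -> (A=0 B=0)
Step 3: fill(A) -> (A=9 B=0)
Step 4: pour(A -> B) -> (A=0 B=9)
Step 5: fill(B) -> (A=0 B=10)
Step 6: empty(B) -> (A=0 B=0)
Step 7: fill(B) -> (A=0 B=10)
Step 8: empty(B) -> (A=0 B=0)

Answer: 0 0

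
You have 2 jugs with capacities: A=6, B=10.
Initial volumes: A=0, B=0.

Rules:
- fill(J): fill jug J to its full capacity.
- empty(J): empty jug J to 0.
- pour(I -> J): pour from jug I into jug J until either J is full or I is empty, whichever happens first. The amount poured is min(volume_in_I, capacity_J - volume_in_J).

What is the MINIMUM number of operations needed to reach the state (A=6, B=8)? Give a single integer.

BFS from (A=0, B=0). One shortest path:
  1. fill(B) -> (A=0 B=10)
  2. pour(B -> A) -> (A=6 B=4)
  3. empty(A) -> (A=0 B=4)
  4. pour(B -> A) -> (A=4 B=0)
  5. fill(B) -> (A=4 B=10)
  6. pour(B -> A) -> (A=6 B=8)
Reached target in 6 moves.

Answer: 6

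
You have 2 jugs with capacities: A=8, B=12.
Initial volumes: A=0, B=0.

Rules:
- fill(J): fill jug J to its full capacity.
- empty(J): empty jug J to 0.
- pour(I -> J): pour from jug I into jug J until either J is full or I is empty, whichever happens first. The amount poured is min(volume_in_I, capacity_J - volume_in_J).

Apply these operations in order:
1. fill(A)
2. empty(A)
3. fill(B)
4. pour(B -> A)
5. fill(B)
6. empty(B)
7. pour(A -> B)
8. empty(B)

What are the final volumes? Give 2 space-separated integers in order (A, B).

Step 1: fill(A) -> (A=8 B=0)
Step 2: empty(A) -> (A=0 B=0)
Step 3: fill(B) -> (A=0 B=12)
Step 4: pour(B -> A) -> (A=8 B=4)
Step 5: fill(B) -> (A=8 B=12)
Step 6: empty(B) -> (A=8 B=0)
Step 7: pour(A -> B) -> (A=0 B=8)
Step 8: empty(B) -> (A=0 B=0)

Answer: 0 0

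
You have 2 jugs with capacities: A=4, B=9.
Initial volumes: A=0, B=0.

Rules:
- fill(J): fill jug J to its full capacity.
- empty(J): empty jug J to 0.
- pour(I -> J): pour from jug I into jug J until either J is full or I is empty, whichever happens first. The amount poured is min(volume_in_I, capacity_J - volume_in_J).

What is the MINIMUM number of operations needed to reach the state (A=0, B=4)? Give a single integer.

BFS from (A=0, B=0). One shortest path:
  1. fill(A) -> (A=4 B=0)
  2. pour(A -> B) -> (A=0 B=4)
Reached target in 2 moves.

Answer: 2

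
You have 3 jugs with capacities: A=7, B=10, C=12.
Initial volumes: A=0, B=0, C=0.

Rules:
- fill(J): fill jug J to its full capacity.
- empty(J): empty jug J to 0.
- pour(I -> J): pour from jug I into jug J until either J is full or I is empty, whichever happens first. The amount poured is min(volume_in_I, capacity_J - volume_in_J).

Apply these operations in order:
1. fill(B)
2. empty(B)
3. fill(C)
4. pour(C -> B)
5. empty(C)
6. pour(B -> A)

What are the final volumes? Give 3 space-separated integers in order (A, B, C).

Step 1: fill(B) -> (A=0 B=10 C=0)
Step 2: empty(B) -> (A=0 B=0 C=0)
Step 3: fill(C) -> (A=0 B=0 C=12)
Step 4: pour(C -> B) -> (A=0 B=10 C=2)
Step 5: empty(C) -> (A=0 B=10 C=0)
Step 6: pour(B -> A) -> (A=7 B=3 C=0)

Answer: 7 3 0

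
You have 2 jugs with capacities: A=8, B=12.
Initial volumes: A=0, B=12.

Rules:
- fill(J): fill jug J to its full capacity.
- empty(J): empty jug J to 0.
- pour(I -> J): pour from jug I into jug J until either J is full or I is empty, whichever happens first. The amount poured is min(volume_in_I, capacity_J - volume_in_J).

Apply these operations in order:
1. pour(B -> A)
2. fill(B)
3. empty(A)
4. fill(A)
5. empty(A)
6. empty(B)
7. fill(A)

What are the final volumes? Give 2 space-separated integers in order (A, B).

Step 1: pour(B -> A) -> (A=8 B=4)
Step 2: fill(B) -> (A=8 B=12)
Step 3: empty(A) -> (A=0 B=12)
Step 4: fill(A) -> (A=8 B=12)
Step 5: empty(A) -> (A=0 B=12)
Step 6: empty(B) -> (A=0 B=0)
Step 7: fill(A) -> (A=8 B=0)

Answer: 8 0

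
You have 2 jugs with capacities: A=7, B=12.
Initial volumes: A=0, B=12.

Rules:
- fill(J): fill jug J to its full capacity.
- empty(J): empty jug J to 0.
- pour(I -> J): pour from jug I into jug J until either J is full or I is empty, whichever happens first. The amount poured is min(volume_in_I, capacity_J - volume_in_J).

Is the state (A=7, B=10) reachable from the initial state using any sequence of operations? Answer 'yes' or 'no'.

BFS from (A=0, B=12):
  1. pour(B -> A) -> (A=7 B=5)
  2. empty(A) -> (A=0 B=5)
  3. pour(B -> A) -> (A=5 B=0)
  4. fill(B) -> (A=5 B=12)
  5. pour(B -> A) -> (A=7 B=10)
Target reached → yes.

Answer: yes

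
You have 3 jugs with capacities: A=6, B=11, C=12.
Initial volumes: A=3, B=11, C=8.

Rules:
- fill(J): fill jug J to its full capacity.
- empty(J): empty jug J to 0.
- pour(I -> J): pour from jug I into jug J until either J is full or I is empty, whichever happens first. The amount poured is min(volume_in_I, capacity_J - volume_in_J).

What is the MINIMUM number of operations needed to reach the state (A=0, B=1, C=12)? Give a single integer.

Answer: 4

Derivation:
BFS from (A=3, B=11, C=8). One shortest path:
  1. empty(A) -> (A=0 B=11 C=8)
  2. pour(B -> A) -> (A=6 B=5 C=8)
  3. empty(A) -> (A=0 B=5 C=8)
  4. pour(B -> C) -> (A=0 B=1 C=12)
Reached target in 4 moves.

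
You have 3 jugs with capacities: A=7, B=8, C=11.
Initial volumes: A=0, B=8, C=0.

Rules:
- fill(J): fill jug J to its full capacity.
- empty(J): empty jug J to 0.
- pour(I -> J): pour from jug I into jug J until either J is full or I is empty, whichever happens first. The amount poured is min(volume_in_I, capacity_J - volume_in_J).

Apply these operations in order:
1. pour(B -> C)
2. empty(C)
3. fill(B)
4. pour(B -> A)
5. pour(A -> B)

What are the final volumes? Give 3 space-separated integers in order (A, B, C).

Step 1: pour(B -> C) -> (A=0 B=0 C=8)
Step 2: empty(C) -> (A=0 B=0 C=0)
Step 3: fill(B) -> (A=0 B=8 C=0)
Step 4: pour(B -> A) -> (A=7 B=1 C=0)
Step 5: pour(A -> B) -> (A=0 B=8 C=0)

Answer: 0 8 0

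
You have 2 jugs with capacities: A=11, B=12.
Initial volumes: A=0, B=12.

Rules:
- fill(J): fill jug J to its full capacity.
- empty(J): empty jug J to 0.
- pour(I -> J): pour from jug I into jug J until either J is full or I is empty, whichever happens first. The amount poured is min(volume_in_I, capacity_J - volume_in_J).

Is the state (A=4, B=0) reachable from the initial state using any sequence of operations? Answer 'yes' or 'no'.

Answer: yes

Derivation:
BFS from (A=0, B=12):
  1. pour(B -> A) -> (A=11 B=1)
  2. empty(A) -> (A=0 B=1)
  3. pour(B -> A) -> (A=1 B=0)
  4. fill(B) -> (A=1 B=12)
  5. pour(B -> A) -> (A=11 B=2)
  6. empty(A) -> (A=0 B=2)
  7. pour(B -> A) -> (A=2 B=0)
  8. fill(B) -> (A=2 B=12)
  9. pour(B -> A) -> (A=11 B=3)
  10. empty(A) -> (A=0 B=3)
  11. pour(B -> A) -> (A=3 B=0)
  12. fill(B) -> (A=3 B=12)
  13. pour(B -> A) -> (A=11 B=4)
  14. empty(A) -> (A=0 B=4)
  15. pour(B -> A) -> (A=4 B=0)
Target reached → yes.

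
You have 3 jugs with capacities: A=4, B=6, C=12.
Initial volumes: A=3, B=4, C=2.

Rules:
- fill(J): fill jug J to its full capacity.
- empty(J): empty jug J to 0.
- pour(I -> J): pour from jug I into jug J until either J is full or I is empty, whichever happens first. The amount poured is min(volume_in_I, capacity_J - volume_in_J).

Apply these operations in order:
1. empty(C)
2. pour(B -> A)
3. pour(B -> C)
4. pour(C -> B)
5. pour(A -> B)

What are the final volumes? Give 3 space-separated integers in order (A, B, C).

Step 1: empty(C) -> (A=3 B=4 C=0)
Step 2: pour(B -> A) -> (A=4 B=3 C=0)
Step 3: pour(B -> C) -> (A=4 B=0 C=3)
Step 4: pour(C -> B) -> (A=4 B=3 C=0)
Step 5: pour(A -> B) -> (A=1 B=6 C=0)

Answer: 1 6 0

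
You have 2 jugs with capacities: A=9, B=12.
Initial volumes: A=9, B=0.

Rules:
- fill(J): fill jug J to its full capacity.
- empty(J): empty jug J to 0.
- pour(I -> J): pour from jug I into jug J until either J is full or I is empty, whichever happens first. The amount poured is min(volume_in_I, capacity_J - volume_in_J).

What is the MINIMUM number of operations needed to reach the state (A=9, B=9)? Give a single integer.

Answer: 2

Derivation:
BFS from (A=9, B=0). One shortest path:
  1. pour(A -> B) -> (A=0 B=9)
  2. fill(A) -> (A=9 B=9)
Reached target in 2 moves.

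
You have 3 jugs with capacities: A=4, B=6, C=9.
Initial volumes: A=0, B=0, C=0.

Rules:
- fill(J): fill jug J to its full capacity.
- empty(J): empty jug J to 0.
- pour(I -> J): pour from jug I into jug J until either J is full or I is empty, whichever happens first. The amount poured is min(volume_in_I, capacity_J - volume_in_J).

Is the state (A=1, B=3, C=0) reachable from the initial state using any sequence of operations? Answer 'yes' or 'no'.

Answer: yes

Derivation:
BFS from (A=0, B=0, C=0):
  1. fill(A) -> (A=4 B=0 C=0)
  2. fill(B) -> (A=4 B=6 C=0)
  3. pour(B -> C) -> (A=4 B=0 C=6)
  4. pour(A -> C) -> (A=1 B=0 C=9)
  5. pour(C -> B) -> (A=1 B=6 C=3)
  6. empty(B) -> (A=1 B=0 C=3)
  7. pour(C -> B) -> (A=1 B=3 C=0)
Target reached → yes.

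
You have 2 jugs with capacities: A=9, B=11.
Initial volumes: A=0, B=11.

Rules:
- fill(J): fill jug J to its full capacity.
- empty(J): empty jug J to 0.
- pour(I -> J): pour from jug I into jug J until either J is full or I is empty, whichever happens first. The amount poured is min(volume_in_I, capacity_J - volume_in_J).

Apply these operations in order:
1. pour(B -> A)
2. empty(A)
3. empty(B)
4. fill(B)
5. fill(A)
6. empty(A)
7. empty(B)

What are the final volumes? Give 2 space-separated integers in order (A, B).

Step 1: pour(B -> A) -> (A=9 B=2)
Step 2: empty(A) -> (A=0 B=2)
Step 3: empty(B) -> (A=0 B=0)
Step 4: fill(B) -> (A=0 B=11)
Step 5: fill(A) -> (A=9 B=11)
Step 6: empty(A) -> (A=0 B=11)
Step 7: empty(B) -> (A=0 B=0)

Answer: 0 0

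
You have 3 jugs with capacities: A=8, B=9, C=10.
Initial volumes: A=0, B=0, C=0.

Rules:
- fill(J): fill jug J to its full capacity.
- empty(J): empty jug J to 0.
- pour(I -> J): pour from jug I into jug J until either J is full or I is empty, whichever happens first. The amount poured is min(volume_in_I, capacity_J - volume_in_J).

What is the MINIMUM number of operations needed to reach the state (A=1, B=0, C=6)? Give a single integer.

BFS from (A=0, B=0, C=0). One shortest path:
  1. fill(A) -> (A=8 B=0 C=0)
  2. fill(B) -> (A=8 B=9 C=0)
  3. pour(A -> C) -> (A=0 B=9 C=8)
  4. pour(B -> A) -> (A=8 B=1 C=8)
  5. pour(A -> C) -> (A=6 B=1 C=10)
  6. empty(C) -> (A=6 B=1 C=0)
  7. pour(A -> C) -> (A=0 B=1 C=6)
  8. pour(B -> A) -> (A=1 B=0 C=6)
Reached target in 8 moves.

Answer: 8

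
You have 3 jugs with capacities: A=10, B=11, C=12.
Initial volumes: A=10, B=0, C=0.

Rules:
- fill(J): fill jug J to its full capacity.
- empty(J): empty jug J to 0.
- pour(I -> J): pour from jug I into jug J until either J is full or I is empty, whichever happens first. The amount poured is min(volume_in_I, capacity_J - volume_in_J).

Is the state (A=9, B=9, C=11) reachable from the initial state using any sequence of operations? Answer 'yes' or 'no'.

Answer: no

Derivation:
BFS explored all 726 reachable states.
Reachable set includes: (0,0,0), (0,0,1), (0,0,2), (0,0,3), (0,0,4), (0,0,5), (0,0,6), (0,0,7), (0,0,8), (0,0,9), (0,0,10), (0,0,11) ...
Target (A=9, B=9, C=11) not in reachable set → no.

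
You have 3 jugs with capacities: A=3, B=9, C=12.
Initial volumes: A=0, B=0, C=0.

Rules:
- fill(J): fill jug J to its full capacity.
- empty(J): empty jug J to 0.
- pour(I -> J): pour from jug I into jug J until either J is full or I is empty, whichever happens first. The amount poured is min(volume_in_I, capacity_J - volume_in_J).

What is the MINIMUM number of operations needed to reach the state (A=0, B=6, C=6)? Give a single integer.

BFS from (A=0, B=0, C=0). One shortest path:
  1. fill(C) -> (A=0 B=0 C=12)
  2. pour(C -> B) -> (A=0 B=9 C=3)
  3. pour(B -> A) -> (A=3 B=6 C=3)
  4. pour(A -> C) -> (A=0 B=6 C=6)
Reached target in 4 moves.

Answer: 4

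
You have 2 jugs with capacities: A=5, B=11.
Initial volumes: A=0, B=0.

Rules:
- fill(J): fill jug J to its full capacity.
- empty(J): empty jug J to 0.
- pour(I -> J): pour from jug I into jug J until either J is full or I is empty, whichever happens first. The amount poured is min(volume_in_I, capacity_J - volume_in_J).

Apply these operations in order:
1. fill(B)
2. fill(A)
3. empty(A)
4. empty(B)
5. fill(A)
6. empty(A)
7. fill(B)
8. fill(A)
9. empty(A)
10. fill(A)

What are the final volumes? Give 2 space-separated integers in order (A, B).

Step 1: fill(B) -> (A=0 B=11)
Step 2: fill(A) -> (A=5 B=11)
Step 3: empty(A) -> (A=0 B=11)
Step 4: empty(B) -> (A=0 B=0)
Step 5: fill(A) -> (A=5 B=0)
Step 6: empty(A) -> (A=0 B=0)
Step 7: fill(B) -> (A=0 B=11)
Step 8: fill(A) -> (A=5 B=11)
Step 9: empty(A) -> (A=0 B=11)
Step 10: fill(A) -> (A=5 B=11)

Answer: 5 11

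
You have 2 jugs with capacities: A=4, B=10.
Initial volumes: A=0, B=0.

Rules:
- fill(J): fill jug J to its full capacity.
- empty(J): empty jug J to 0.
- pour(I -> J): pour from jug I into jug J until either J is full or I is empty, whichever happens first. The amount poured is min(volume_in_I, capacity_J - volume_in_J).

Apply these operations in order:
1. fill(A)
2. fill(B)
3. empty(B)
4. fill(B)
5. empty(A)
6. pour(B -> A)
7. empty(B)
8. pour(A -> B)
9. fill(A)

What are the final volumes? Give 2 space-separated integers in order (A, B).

Step 1: fill(A) -> (A=4 B=0)
Step 2: fill(B) -> (A=4 B=10)
Step 3: empty(B) -> (A=4 B=0)
Step 4: fill(B) -> (A=4 B=10)
Step 5: empty(A) -> (A=0 B=10)
Step 6: pour(B -> A) -> (A=4 B=6)
Step 7: empty(B) -> (A=4 B=0)
Step 8: pour(A -> B) -> (A=0 B=4)
Step 9: fill(A) -> (A=4 B=4)

Answer: 4 4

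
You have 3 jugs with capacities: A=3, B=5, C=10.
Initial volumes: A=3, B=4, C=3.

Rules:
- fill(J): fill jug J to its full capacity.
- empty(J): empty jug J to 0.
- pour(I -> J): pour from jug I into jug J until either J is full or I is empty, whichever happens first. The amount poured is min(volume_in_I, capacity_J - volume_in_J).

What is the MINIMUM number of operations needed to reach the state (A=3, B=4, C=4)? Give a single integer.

Answer: 5

Derivation:
BFS from (A=3, B=4, C=3). One shortest path:
  1. empty(A) -> (A=0 B=4 C=3)
  2. fill(C) -> (A=0 B=4 C=10)
  3. pour(C -> A) -> (A=3 B=4 C=7)
  4. empty(A) -> (A=0 B=4 C=7)
  5. pour(C -> A) -> (A=3 B=4 C=4)
Reached target in 5 moves.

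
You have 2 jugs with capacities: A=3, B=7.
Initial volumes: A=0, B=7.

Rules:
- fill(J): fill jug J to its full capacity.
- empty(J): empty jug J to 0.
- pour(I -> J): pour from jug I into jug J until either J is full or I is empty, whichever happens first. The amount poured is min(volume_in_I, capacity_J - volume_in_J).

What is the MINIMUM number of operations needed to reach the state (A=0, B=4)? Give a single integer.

BFS from (A=0, B=7). One shortest path:
  1. pour(B -> A) -> (A=3 B=4)
  2. empty(A) -> (A=0 B=4)
Reached target in 2 moves.

Answer: 2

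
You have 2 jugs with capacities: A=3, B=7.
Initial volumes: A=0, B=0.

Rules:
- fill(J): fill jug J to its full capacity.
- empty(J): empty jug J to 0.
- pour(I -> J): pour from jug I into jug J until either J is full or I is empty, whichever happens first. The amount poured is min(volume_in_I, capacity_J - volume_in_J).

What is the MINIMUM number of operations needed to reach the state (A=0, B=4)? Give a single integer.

Answer: 3

Derivation:
BFS from (A=0, B=0). One shortest path:
  1. fill(B) -> (A=0 B=7)
  2. pour(B -> A) -> (A=3 B=4)
  3. empty(A) -> (A=0 B=4)
Reached target in 3 moves.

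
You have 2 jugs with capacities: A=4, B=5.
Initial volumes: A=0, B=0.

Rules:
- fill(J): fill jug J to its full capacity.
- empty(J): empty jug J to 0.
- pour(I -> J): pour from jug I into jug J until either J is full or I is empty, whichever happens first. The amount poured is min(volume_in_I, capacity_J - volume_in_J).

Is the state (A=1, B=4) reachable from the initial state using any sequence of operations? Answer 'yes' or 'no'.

BFS explored all 18 reachable states.
Reachable set includes: (0,0), (0,1), (0,2), (0,3), (0,4), (0,5), (1,0), (1,5), (2,0), (2,5), (3,0), (3,5) ...
Target (A=1, B=4) not in reachable set → no.

Answer: no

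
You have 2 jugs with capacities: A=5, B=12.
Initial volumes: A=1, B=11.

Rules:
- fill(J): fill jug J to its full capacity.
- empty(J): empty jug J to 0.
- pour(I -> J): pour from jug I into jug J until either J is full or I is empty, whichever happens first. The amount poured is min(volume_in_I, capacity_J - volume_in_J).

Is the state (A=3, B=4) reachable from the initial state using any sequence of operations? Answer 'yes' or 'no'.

BFS explored all 35 reachable states.
Reachable set includes: (0,0), (0,1), (0,2), (0,3), (0,4), (0,5), (0,6), (0,7), (0,8), (0,9), (0,10), (0,11) ...
Target (A=3, B=4) not in reachable set → no.

Answer: no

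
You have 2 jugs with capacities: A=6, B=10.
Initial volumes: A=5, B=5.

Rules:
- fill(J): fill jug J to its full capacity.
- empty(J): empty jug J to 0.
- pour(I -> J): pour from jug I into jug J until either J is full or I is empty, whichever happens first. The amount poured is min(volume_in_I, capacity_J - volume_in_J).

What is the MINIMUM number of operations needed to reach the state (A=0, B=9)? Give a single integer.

Answer: 3

Derivation:
BFS from (A=5, B=5). One shortest path:
  1. fill(B) -> (A=5 B=10)
  2. pour(B -> A) -> (A=6 B=9)
  3. empty(A) -> (A=0 B=9)
Reached target in 3 moves.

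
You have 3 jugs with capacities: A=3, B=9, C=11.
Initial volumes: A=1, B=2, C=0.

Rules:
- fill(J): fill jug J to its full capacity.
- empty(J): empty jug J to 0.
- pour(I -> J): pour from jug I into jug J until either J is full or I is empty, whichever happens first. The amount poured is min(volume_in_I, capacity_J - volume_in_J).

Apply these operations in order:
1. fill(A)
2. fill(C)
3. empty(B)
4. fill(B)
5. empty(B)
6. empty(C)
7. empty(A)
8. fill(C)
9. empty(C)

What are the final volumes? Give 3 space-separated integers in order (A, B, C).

Step 1: fill(A) -> (A=3 B=2 C=0)
Step 2: fill(C) -> (A=3 B=2 C=11)
Step 3: empty(B) -> (A=3 B=0 C=11)
Step 4: fill(B) -> (A=3 B=9 C=11)
Step 5: empty(B) -> (A=3 B=0 C=11)
Step 6: empty(C) -> (A=3 B=0 C=0)
Step 7: empty(A) -> (A=0 B=0 C=0)
Step 8: fill(C) -> (A=0 B=0 C=11)
Step 9: empty(C) -> (A=0 B=0 C=0)

Answer: 0 0 0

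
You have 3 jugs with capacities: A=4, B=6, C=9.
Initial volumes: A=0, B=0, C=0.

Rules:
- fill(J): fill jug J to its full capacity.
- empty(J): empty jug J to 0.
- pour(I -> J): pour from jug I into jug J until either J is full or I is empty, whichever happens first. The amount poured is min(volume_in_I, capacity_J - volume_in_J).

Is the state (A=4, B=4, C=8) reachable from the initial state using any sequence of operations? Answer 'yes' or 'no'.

BFS from (A=0, B=0, C=0):
  1. fill(A) -> (A=4 B=0 C=0)
  2. pour(A -> B) -> (A=0 B=4 C=0)
  3. fill(A) -> (A=4 B=4 C=0)
  4. pour(A -> C) -> (A=0 B=4 C=4)
  5. fill(A) -> (A=4 B=4 C=4)
  6. pour(A -> C) -> (A=0 B=4 C=8)
  7. fill(A) -> (A=4 B=4 C=8)
Target reached → yes.

Answer: yes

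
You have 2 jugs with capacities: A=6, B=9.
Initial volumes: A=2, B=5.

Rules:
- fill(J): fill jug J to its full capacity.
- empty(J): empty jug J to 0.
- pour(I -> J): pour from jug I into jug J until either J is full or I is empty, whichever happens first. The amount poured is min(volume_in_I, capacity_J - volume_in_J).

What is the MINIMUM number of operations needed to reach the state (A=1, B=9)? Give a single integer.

BFS from (A=2, B=5). One shortest path:
  1. pour(B -> A) -> (A=6 B=1)
  2. empty(A) -> (A=0 B=1)
  3. pour(B -> A) -> (A=1 B=0)
  4. fill(B) -> (A=1 B=9)
Reached target in 4 moves.

Answer: 4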